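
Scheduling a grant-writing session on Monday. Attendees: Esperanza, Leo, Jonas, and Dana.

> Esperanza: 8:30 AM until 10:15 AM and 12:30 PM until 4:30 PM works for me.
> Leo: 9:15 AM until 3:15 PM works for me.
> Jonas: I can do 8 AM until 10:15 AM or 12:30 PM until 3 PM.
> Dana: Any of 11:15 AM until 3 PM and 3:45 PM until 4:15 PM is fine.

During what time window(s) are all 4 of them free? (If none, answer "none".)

12:30-15:00

Esperanza ∩ Leo: 09:15-10:15, 12:30-15:15.
Esperanza ∩ Leo ∩ Jonas: 09:15-10:15, 12:30-15:00.
Esperanza ∩ Leo ∩ Jonas ∩ Dana: 12:30-15:00.
So the common availability across everyone is 12:30-15:00.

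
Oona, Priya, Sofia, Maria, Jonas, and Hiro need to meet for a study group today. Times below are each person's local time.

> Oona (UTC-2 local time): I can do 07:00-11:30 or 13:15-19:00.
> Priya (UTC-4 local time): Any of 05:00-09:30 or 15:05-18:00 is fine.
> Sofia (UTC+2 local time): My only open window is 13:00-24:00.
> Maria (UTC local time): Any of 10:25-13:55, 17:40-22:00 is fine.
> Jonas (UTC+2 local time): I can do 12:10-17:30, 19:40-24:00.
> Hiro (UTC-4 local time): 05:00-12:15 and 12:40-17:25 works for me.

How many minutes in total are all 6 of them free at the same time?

265

Oona in UTC: 09:00-13:30, 15:15-21:00 (add 2h to convert from UTC-2).
Priya in UTC: 09:00-13:30, 19:05-22:00 (add 4h to convert from UTC-4).
Sofia in UTC: 11:00-22:00 (subtract 2h to convert from UTC+2).
Maria in UTC: 10:25-13:55, 17:40-22:00.
Jonas in UTC: 10:10-15:30, 17:40-22:00 (subtract 2h to convert from UTC+2).
Hiro in UTC: 09:00-16:15, 16:40-21:25 (add 4h to convert from UTC-4).
Oona ∩ Priya: 09:00-13:30, 19:05-21:00.
Oona ∩ Priya ∩ Sofia: 11:00-13:30, 19:05-21:00.
Oona ∩ Priya ∩ Sofia ∩ Maria: 11:00-13:30, 19:05-21:00.
Oona ∩ Priya ∩ Sofia ∩ Maria ∩ Jonas: 11:00-13:30, 19:05-21:00.
Oona ∩ Priya ∩ Sofia ∩ Maria ∩ Jonas ∩ Hiro: 11:00-13:30, 19:05-21:00.
So the common availability across everyone is 11:00-13:30, 19:05-21:00.
Summing the common windows: 150 + 115 = 265 minutes.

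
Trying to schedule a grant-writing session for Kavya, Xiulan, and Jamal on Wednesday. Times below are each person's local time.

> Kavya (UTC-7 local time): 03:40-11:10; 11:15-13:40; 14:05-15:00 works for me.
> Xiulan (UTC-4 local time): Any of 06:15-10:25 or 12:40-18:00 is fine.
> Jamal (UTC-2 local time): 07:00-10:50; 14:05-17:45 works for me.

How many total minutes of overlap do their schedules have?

310

Kavya in UTC: 10:40-18:10, 18:15-20:40, 21:05-22:00 (add 7h to convert from UTC-7).
Xiulan in UTC: 10:15-14:25, 16:40-22:00 (add 4h to convert from UTC-4).
Jamal in UTC: 09:00-12:50, 16:05-19:45 (add 2h to convert from UTC-2).
Kavya ∩ Xiulan: 10:40-14:25, 16:40-18:10, 18:15-20:40, 21:05-22:00.
Kavya ∩ Xiulan ∩ Jamal: 10:40-12:50, 16:40-18:10, 18:15-19:45.
Those are the intersection windows.
Summing the common windows: 130 + 90 + 90 = 310 minutes.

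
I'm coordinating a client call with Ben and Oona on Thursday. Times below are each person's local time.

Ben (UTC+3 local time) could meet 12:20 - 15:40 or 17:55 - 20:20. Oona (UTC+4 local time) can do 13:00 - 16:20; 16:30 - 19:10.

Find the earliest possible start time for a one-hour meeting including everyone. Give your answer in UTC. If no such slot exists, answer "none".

09:20

Ben in UTC: 09:20-12:40, 14:55-17:20 (subtract 3h to convert from UTC+3).
Oona in UTC: 09:00-12:20, 12:30-15:10 (subtract 4h to convert from UTC+4).
Ben ∩ Oona: 09:20-12:20, 12:30-12:40, 14:55-15:10.
The first common window of at least 60 minutes is 09:20-12:20, so the earliest start is 09:20.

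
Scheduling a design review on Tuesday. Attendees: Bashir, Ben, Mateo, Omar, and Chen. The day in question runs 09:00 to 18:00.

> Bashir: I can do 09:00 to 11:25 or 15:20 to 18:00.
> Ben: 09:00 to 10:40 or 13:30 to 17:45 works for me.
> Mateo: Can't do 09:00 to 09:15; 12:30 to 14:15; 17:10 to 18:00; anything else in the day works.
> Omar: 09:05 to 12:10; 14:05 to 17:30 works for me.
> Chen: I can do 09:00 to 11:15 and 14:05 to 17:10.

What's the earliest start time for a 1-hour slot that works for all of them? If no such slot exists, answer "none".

09:15

Bashir free: 09:00-11:25, 15:20-18:00.
Ben free: 09:00-10:40, 13:30-17:45.
Mateo free: 09:15-12:30, 14:15-17:10 (invert busy blocks within the working day).
Omar free: 09:05-12:10, 14:05-17:30.
Chen free: 09:00-11:15, 14:05-17:10.
Bashir ∩ Ben: 09:00-10:40, 15:20-17:45.
Bashir ∩ Ben ∩ Mateo: 09:15-10:40, 15:20-17:10.
Bashir ∩ Ben ∩ Mateo ∩ Omar: 09:15-10:40, 15:20-17:10.
Bashir ∩ Ben ∩ Mateo ∩ Omar ∩ Chen: 09:15-10:40, 15:20-17:10.
Those are the intersection windows.
The first common window of at least 60 minutes is 09:15-10:40, so the earliest start is 09:15.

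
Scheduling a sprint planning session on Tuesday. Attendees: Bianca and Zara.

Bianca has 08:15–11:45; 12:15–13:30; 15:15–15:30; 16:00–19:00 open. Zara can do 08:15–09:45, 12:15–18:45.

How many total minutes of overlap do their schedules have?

Bianca ∩ Zara: 08:15-09:45, 12:15-13:30, 15:15-15:30, 16:00-18:45.
So the common availability across everyone is 08:15-09:45, 12:15-13:30, 15:15-15:30, 16:00-18:45.
Summing the common windows: 90 + 75 + 15 + 165 = 345 minutes.

345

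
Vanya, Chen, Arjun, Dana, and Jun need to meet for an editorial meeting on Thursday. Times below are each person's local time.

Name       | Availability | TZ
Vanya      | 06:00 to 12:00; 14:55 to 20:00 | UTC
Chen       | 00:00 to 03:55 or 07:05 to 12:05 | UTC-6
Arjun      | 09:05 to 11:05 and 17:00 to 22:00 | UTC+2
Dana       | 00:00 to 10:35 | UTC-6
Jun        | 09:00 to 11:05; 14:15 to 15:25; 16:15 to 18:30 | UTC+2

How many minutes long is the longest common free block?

120

Vanya in UTC: 06:00-12:00, 14:55-20:00.
Chen in UTC: 06:00-09:55, 13:05-18:05 (add 6h to convert from UTC-6).
Arjun in UTC: 07:05-09:05, 15:00-20:00 (subtract 2h to convert from UTC+2).
Dana in UTC: 06:00-16:35 (add 6h to convert from UTC-6).
Jun in UTC: 07:00-09:05, 12:15-13:25, 14:15-16:30 (subtract 2h to convert from UTC+2).
Vanya ∩ Chen: 06:00-09:55, 14:55-18:05.
Vanya ∩ Chen ∩ Arjun: 07:05-09:05, 15:00-18:05.
Vanya ∩ Chen ∩ Arjun ∩ Dana: 07:05-09:05, 15:00-16:35.
Vanya ∩ Chen ∩ Arjun ∩ Dana ∩ Jun: 07:05-09:05, 15:00-16:30.
The longest is 07:05-09:05 at 120 minutes.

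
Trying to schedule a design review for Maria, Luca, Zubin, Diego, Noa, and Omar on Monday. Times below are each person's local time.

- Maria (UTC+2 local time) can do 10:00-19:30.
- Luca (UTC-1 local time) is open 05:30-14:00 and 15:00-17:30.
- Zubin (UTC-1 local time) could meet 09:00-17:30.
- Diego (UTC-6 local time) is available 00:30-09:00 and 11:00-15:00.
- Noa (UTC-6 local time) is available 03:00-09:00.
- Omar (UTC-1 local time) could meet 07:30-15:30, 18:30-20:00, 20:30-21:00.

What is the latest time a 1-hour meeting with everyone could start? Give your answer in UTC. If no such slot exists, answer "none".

Maria in UTC: 08:00-17:30 (subtract 2h to convert from UTC+2).
Luca in UTC: 06:30-15:00, 16:00-18:30 (add 1h to convert from UTC-1).
Zubin in UTC: 10:00-18:30 (add 1h to convert from UTC-1).
Diego in UTC: 06:30-15:00, 17:00-21:00 (add 6h to convert from UTC-6).
Noa in UTC: 09:00-15:00 (add 6h to convert from UTC-6).
Omar in UTC: 08:30-16:30, 19:30-21:00, 21:30-22:00 (add 1h to convert from UTC-1).
Maria ∩ Luca: 08:00-15:00, 16:00-17:30.
Maria ∩ Luca ∩ Zubin: 10:00-15:00, 16:00-17:30.
Maria ∩ Luca ∩ Zubin ∩ Diego: 10:00-15:00, 17:00-17:30.
Maria ∩ Luca ∩ Zubin ∩ Diego ∩ Noa: 10:00-15:00.
Maria ∩ Luca ∩ Zubin ∩ Diego ∩ Noa ∩ Omar: 10:00-15:00.
So the common availability across everyone is 10:00-15:00.
The last common window of at least 60 minutes is 10:00-15:00; a 60-minute meeting can start as late as 14:00 and still end by 15:00.

14:00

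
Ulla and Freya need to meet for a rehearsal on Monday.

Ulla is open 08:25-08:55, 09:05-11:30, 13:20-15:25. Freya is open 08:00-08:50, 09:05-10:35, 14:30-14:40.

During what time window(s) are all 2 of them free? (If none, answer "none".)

08:25-08:50, 09:05-10:35, 14:30-14:40

Ulla ∩ Freya: 08:25-08:50, 09:05-10:35, 14:30-14:40.
Those are the intersection windows.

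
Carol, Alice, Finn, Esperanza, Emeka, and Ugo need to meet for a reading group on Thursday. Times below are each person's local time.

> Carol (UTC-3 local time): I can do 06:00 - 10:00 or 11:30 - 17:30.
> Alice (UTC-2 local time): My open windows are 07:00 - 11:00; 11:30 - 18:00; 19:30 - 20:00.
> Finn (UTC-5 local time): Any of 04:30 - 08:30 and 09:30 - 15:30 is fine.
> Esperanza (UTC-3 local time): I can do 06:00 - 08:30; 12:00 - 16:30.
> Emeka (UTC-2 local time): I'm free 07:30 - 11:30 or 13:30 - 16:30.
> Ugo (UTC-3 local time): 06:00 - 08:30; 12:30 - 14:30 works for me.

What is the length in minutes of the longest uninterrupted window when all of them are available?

120

Carol in UTC: 09:00-13:00, 14:30-20:30 (add 3h to convert from UTC-3).
Alice in UTC: 09:00-13:00, 13:30-20:00, 21:30-22:00 (add 2h to convert from UTC-2).
Finn in UTC: 09:30-13:30, 14:30-20:30 (add 5h to convert from UTC-5).
Esperanza in UTC: 09:00-11:30, 15:00-19:30 (add 3h to convert from UTC-3).
Emeka in UTC: 09:30-13:30, 15:30-18:30 (add 2h to convert from UTC-2).
Ugo in UTC: 09:00-11:30, 15:30-17:30 (add 3h to convert from UTC-3).
Carol ∩ Alice: 09:00-13:00, 14:30-20:00.
Carol ∩ Alice ∩ Finn: 09:30-13:00, 14:30-20:00.
Carol ∩ Alice ∩ Finn ∩ Esperanza: 09:30-11:30, 15:00-19:30.
Carol ∩ Alice ∩ Finn ∩ Esperanza ∩ Emeka: 09:30-11:30, 15:30-18:30.
Carol ∩ Alice ∩ Finn ∩ Esperanza ∩ Emeka ∩ Ugo: 09:30-11:30, 15:30-17:30.
The longest is 09:30-11:30 at 120 minutes.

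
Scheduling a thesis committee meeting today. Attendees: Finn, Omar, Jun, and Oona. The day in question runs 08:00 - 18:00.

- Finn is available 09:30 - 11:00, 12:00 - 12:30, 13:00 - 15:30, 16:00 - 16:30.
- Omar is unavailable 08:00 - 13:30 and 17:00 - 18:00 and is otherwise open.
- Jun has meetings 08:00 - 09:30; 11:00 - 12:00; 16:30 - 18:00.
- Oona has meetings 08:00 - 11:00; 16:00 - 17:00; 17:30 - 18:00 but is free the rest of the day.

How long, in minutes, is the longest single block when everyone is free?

Finn free: 09:30-11:00, 12:00-12:30, 13:00-15:30, 16:00-16:30.
Omar free: 13:30-17:00 (invert busy blocks within the working day).
Jun free: 09:30-11:00, 12:00-16:30 (invert busy blocks within the working day).
Oona free: 11:00-16:00, 17:00-17:30 (invert busy blocks within the working day).
Finn ∩ Omar: 13:30-15:30, 16:00-16:30.
Finn ∩ Omar ∩ Jun: 13:30-15:30, 16:00-16:30.
Finn ∩ Omar ∩ Jun ∩ Oona: 13:30-15:30.
The longest is 13:30-15:30 at 120 minutes.

120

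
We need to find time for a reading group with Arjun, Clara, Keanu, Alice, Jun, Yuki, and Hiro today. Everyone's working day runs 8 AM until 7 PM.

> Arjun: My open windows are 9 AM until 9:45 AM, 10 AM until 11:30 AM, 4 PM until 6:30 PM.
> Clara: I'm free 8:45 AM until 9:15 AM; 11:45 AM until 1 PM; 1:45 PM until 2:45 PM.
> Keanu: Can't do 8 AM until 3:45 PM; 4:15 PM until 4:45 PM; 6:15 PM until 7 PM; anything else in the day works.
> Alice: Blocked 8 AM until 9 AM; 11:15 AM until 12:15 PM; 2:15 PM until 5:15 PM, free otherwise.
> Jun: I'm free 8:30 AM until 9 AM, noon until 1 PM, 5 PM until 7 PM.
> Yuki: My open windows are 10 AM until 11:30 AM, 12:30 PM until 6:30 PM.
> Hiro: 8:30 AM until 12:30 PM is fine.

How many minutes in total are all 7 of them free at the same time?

0

Arjun free: 09:00-09:45, 10:00-11:30, 16:00-18:30.
Clara free: 08:45-09:15, 11:45-13:00, 13:45-14:45.
Keanu free: 15:45-16:15, 16:45-18:15 (invert busy blocks within the working day).
Alice free: 09:00-11:15, 12:15-14:15, 17:15-19:00 (invert busy blocks within the working day).
Jun free: 08:30-09:00, 12:00-13:00, 17:00-19:00.
Yuki free: 10:00-11:30, 12:30-18:30.
Hiro free: 08:30-12:30.
Arjun ∩ Clara: 09:00-09:15.
Arjun ∩ Clara ∩ Keanu: ∅.
Arjun ∩ Clara ∩ Keanu ∩ Alice: ∅.
Arjun ∩ Clara ∩ Keanu ∩ Alice ∩ Jun: ∅.
Arjun ∩ Clara ∩ Keanu ∩ Alice ∩ Jun ∩ Yuki: ∅.
Arjun ∩ Clara ∩ Keanu ∩ Alice ∩ Jun ∩ Yuki ∩ Hiro: ∅.
There is no time when everyone is free.
There is no common window, so the total is 0 minutes.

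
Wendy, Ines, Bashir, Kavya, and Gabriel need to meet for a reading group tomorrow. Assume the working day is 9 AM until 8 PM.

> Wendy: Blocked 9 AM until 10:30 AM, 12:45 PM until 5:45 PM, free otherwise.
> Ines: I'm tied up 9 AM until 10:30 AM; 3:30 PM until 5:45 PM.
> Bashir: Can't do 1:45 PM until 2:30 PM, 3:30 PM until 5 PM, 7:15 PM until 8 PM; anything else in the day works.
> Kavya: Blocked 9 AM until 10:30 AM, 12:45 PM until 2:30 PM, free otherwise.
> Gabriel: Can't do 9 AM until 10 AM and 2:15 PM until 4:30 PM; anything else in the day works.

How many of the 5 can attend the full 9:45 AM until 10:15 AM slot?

Wendy free: 10:30-12:45, 17:45-20:00 (invert busy blocks within the working day).
Ines free: 10:30-15:30, 17:45-20:00 (invert busy blocks within the working day).
Bashir free: 09:00-13:45, 14:30-15:30, 17:00-19:15 (invert busy blocks within the working day).
Kavya free: 10:30-12:45, 14:30-20:00 (invert busy blocks within the working day).
Gabriel free: 10:00-14:15, 16:30-20:00 (invert busy blocks within the working day).
Bashir can make the full 09:45-10:15 slot — that's 1.

1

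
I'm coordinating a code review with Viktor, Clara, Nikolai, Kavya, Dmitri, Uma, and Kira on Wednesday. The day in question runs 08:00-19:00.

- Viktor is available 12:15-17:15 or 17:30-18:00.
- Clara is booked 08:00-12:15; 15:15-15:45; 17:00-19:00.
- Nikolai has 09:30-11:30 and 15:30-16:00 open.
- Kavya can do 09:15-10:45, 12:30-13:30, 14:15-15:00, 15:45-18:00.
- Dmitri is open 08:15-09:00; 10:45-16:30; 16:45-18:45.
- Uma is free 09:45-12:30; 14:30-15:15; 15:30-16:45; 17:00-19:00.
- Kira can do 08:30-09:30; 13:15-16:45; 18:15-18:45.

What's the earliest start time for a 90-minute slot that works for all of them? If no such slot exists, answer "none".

Viktor free: 12:15-17:15, 17:30-18:00.
Clara free: 12:15-15:15, 15:45-17:00 (invert busy blocks within the working day).
Nikolai free: 09:30-11:30, 15:30-16:00.
Kavya free: 09:15-10:45, 12:30-13:30, 14:15-15:00, 15:45-18:00.
Dmitri free: 08:15-09:00, 10:45-16:30, 16:45-18:45.
Uma free: 09:45-12:30, 14:30-15:15, 15:30-16:45, 17:00-19:00.
Kira free: 08:30-09:30, 13:15-16:45, 18:15-18:45.
Viktor ∩ Clara: 12:15-15:15, 15:45-17:00.
Viktor ∩ Clara ∩ Nikolai: 15:45-16:00.
Viktor ∩ Clara ∩ Nikolai ∩ Kavya: 15:45-16:00.
Viktor ∩ Clara ∩ Nikolai ∩ Kavya ∩ Dmitri: 15:45-16:00.
Viktor ∩ Clara ∩ Nikolai ∩ Kavya ∩ Dmitri ∩ Uma: 15:45-16:00.
Viktor ∩ Clara ∩ Nikolai ∩ Kavya ∩ Dmitri ∩ Uma ∩ Kira: 15:45-16:00.
No common window is at least 90 minutes long.

none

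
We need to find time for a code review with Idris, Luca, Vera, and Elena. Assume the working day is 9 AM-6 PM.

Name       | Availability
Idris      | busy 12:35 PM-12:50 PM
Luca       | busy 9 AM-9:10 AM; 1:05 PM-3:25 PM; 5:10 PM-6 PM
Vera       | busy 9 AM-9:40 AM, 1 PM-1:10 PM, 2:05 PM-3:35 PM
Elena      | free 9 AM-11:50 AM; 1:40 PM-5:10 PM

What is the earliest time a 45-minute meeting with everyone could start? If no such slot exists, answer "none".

09:40

Idris free: 09:00-12:35, 12:50-18:00 (invert busy blocks within the working day).
Luca free: 09:10-13:05, 15:25-17:10 (invert busy blocks within the working day).
Vera free: 09:40-13:00, 13:10-14:05, 15:35-18:00 (invert busy blocks within the working day).
Elena free: 09:00-11:50, 13:40-17:10.
Idris ∩ Luca: 09:10-12:35, 12:50-13:05, 15:25-17:10.
Idris ∩ Luca ∩ Vera: 09:40-12:35, 12:50-13:00, 15:35-17:10.
Idris ∩ Luca ∩ Vera ∩ Elena: 09:40-11:50, 15:35-17:10.
The first common window of at least 45 minutes is 09:40-11:50, so the earliest start is 09:40.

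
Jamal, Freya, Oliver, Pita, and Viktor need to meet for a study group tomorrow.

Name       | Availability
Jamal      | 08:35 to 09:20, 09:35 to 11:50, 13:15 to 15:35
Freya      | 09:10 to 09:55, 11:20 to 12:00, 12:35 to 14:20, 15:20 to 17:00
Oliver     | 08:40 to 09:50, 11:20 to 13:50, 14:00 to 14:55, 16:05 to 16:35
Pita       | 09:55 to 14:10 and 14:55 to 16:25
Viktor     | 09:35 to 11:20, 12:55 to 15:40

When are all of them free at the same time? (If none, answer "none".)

Jamal ∩ Freya: 09:10-09:20, 09:35-09:55, 11:20-11:50, 13:15-14:20, 15:20-15:35.
Jamal ∩ Freya ∩ Oliver: 09:10-09:20, 09:35-09:50, 11:20-11:50, 13:15-13:50, 14:00-14:20.
Jamal ∩ Freya ∩ Oliver ∩ Pita: 11:20-11:50, 13:15-13:50, 14:00-14:10.
Jamal ∩ Freya ∩ Oliver ∩ Pita ∩ Viktor: 13:15-13:50, 14:00-14:10.
So the common availability across everyone is 13:15-13:50, 14:00-14:10.

13:15-13:50, 14:00-14:10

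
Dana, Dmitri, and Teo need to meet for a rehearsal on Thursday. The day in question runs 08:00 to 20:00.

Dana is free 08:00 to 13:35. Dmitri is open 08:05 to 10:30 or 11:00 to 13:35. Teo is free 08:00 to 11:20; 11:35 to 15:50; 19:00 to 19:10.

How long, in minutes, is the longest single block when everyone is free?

145

Dana ∩ Dmitri: 08:05-10:30, 11:00-13:35.
Dana ∩ Dmitri ∩ Teo: 08:05-10:30, 11:00-11:20, 11:35-13:35.
The longest is 08:05-10:30 at 145 minutes.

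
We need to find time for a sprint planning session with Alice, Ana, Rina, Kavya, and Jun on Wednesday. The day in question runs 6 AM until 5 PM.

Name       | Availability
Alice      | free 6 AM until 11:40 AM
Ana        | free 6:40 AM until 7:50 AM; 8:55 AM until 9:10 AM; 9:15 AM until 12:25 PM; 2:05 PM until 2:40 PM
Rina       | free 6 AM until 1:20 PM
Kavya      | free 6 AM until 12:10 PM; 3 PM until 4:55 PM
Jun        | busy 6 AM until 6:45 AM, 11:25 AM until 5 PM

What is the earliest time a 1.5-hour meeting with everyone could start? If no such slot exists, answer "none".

Alice free: 06:00-11:40.
Ana free: 06:40-07:50, 08:55-09:10, 09:15-12:25, 14:05-14:40.
Rina free: 06:00-13:20.
Kavya free: 06:00-12:10, 15:00-16:55.
Jun free: 06:45-11:25 (invert busy blocks within the working day).
Alice ∩ Ana: 06:40-07:50, 08:55-09:10, 09:15-11:40.
Alice ∩ Ana ∩ Rina: 06:40-07:50, 08:55-09:10, 09:15-11:40.
Alice ∩ Ana ∩ Rina ∩ Kavya: 06:40-07:50, 08:55-09:10, 09:15-11:40.
Alice ∩ Ana ∩ Rina ∩ Kavya ∩ Jun: 06:45-07:50, 08:55-09:10, 09:15-11:25.
So the common availability across everyone is 06:45-07:50, 08:55-09:10, 09:15-11:25.
The first common window of at least 90 minutes is 09:15-11:25, so the earliest start is 09:15.

09:15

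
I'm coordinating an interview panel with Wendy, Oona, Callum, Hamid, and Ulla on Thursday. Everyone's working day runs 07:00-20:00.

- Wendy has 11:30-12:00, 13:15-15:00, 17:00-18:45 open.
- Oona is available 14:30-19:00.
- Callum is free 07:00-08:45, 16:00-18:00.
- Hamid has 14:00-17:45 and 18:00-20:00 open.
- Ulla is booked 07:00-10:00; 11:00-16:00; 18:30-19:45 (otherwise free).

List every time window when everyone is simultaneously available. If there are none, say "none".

Wendy free: 11:30-12:00, 13:15-15:00, 17:00-18:45.
Oona free: 14:30-19:00.
Callum free: 07:00-08:45, 16:00-18:00.
Hamid free: 14:00-17:45, 18:00-20:00.
Ulla free: 10:00-11:00, 16:00-18:30, 19:45-20:00 (invert busy blocks within the working day).
Wendy ∩ Oona: 14:30-15:00, 17:00-18:45.
Wendy ∩ Oona ∩ Callum: 17:00-18:00.
Wendy ∩ Oona ∩ Callum ∩ Hamid: 17:00-17:45.
Wendy ∩ Oona ∩ Callum ∩ Hamid ∩ Ulla: 17:00-17:45.
Those are the intersection windows.

17:00-17:45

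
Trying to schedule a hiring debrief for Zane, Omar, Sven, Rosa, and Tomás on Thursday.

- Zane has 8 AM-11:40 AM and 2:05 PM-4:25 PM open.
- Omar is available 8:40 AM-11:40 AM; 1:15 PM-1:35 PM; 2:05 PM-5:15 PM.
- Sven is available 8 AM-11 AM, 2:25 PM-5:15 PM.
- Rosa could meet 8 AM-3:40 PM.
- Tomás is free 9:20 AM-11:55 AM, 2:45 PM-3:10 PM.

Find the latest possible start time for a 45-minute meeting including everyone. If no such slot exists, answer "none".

Zane ∩ Omar: 08:40-11:40, 14:05-16:25.
Zane ∩ Omar ∩ Sven: 08:40-11:00, 14:25-16:25.
Zane ∩ Omar ∩ Sven ∩ Rosa: 08:40-11:00, 14:25-15:40.
Zane ∩ Omar ∩ Sven ∩ Rosa ∩ Tomás: 09:20-11:00, 14:45-15:10.
The last common window of at least 45 minutes is 09:20-11:00; a 45-minute meeting can start as late as 10:15 and still end by 11:00.

10:15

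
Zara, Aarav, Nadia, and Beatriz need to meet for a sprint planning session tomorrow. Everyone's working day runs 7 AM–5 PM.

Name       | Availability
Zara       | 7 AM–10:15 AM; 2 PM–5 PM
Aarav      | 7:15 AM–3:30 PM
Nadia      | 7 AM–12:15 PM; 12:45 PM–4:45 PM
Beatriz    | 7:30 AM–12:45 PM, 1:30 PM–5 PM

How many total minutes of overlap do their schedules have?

255

Zara ∩ Aarav: 07:15-10:15, 14:00-15:30.
Zara ∩ Aarav ∩ Nadia: 07:15-10:15, 14:00-15:30.
Zara ∩ Aarav ∩ Nadia ∩ Beatriz: 07:30-10:15, 14:00-15:30.
Summing the common windows: 165 + 90 = 255 minutes.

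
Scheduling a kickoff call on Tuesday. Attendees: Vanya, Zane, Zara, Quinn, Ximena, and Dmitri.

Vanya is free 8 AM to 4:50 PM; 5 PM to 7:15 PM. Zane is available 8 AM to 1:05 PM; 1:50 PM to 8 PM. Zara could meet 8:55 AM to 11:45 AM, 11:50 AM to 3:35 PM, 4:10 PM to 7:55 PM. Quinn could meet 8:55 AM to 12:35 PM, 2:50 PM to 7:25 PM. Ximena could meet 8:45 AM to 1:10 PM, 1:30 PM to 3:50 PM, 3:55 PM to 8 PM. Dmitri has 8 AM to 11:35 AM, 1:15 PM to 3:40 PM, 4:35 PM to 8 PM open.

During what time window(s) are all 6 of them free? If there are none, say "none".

08:55-11:35, 14:50-15:35, 16:35-16:50, 17:00-19:15

Vanya ∩ Zane: 08:00-13:05, 13:50-16:50, 17:00-19:15.
Vanya ∩ Zane ∩ Zara: 08:55-11:45, 11:50-13:05, 13:50-15:35, 16:10-16:50, 17:00-19:15.
Vanya ∩ Zane ∩ Zara ∩ Quinn: 08:55-11:45, 11:50-12:35, 14:50-15:35, 16:10-16:50, 17:00-19:15.
Vanya ∩ Zane ∩ Zara ∩ Quinn ∩ Ximena: 08:55-11:45, 11:50-12:35, 14:50-15:35, 16:10-16:50, 17:00-19:15.
Vanya ∩ Zane ∩ Zara ∩ Quinn ∩ Ximena ∩ Dmitri: 08:55-11:35, 14:50-15:35, 16:35-16:50, 17:00-19:15.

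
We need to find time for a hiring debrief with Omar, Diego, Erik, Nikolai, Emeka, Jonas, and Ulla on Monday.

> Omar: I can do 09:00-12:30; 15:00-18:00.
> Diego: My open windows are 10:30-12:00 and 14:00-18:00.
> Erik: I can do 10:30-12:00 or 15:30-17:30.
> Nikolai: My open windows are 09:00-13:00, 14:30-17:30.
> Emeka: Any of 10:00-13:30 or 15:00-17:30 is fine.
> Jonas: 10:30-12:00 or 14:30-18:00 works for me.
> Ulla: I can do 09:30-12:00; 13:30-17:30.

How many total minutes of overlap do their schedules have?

Omar ∩ Diego: 10:30-12:00, 15:00-18:00.
Omar ∩ Diego ∩ Erik: 10:30-12:00, 15:30-17:30.
Omar ∩ Diego ∩ Erik ∩ Nikolai: 10:30-12:00, 15:30-17:30.
Omar ∩ Diego ∩ Erik ∩ Nikolai ∩ Emeka: 10:30-12:00, 15:30-17:30.
Omar ∩ Diego ∩ Erik ∩ Nikolai ∩ Emeka ∩ Jonas: 10:30-12:00, 15:30-17:30.
Omar ∩ Diego ∩ Erik ∩ Nikolai ∩ Emeka ∩ Jonas ∩ Ulla: 10:30-12:00, 15:30-17:30.
Summing the common windows: 90 + 120 = 210 minutes.

210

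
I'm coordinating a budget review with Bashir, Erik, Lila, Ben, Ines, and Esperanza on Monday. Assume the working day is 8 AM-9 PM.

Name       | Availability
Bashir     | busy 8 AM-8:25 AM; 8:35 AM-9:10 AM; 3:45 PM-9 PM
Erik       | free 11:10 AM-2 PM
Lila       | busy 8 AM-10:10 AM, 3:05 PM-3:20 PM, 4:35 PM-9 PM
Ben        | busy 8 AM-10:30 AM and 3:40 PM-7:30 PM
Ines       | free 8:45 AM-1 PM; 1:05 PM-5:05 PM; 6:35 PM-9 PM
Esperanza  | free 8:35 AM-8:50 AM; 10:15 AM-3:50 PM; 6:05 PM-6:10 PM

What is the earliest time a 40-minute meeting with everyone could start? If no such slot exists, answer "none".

11:10

Bashir free: 08:25-08:35, 09:10-15:45 (invert busy blocks within the working day).
Erik free: 11:10-14:00.
Lila free: 10:10-15:05, 15:20-16:35 (invert busy blocks within the working day).
Ben free: 10:30-15:40, 19:30-21:00 (invert busy blocks within the working day).
Ines free: 08:45-13:00, 13:05-17:05, 18:35-21:00.
Esperanza free: 08:35-08:50, 10:15-15:50, 18:05-18:10.
Bashir ∩ Erik: 11:10-14:00.
Bashir ∩ Erik ∩ Lila: 11:10-14:00.
Bashir ∩ Erik ∩ Lila ∩ Ben: 11:10-14:00.
Bashir ∩ Erik ∩ Lila ∩ Ben ∩ Ines: 11:10-13:00, 13:05-14:00.
Bashir ∩ Erik ∩ Lila ∩ Ben ∩ Ines ∩ Esperanza: 11:10-13:00, 13:05-14:00.
Those are the intersection windows.
The first common window of at least 40 minutes is 11:10-13:00, so the earliest start is 11:10.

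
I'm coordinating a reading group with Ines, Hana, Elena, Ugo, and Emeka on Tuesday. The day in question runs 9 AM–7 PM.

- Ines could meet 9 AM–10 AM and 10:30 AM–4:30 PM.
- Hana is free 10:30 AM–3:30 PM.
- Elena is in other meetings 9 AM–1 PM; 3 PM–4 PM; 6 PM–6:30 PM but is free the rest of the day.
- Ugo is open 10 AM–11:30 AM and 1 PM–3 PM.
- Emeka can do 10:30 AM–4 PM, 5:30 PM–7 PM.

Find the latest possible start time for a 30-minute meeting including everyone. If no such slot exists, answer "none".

14:30

Ines free: 09:00-10:00, 10:30-16:30.
Hana free: 10:30-15:30.
Elena free: 13:00-15:00, 16:00-18:00, 18:30-19:00 (invert busy blocks within the working day).
Ugo free: 10:00-11:30, 13:00-15:00.
Emeka free: 10:30-16:00, 17:30-19:00.
Ines ∩ Hana: 10:30-15:30.
Ines ∩ Hana ∩ Elena: 13:00-15:00.
Ines ∩ Hana ∩ Elena ∩ Ugo: 13:00-15:00.
Ines ∩ Hana ∩ Elena ∩ Ugo ∩ Emeka: 13:00-15:00.
The last common window of at least 30 minutes is 13:00-15:00; a 30-minute meeting can start as late as 14:30 and still end by 15:00.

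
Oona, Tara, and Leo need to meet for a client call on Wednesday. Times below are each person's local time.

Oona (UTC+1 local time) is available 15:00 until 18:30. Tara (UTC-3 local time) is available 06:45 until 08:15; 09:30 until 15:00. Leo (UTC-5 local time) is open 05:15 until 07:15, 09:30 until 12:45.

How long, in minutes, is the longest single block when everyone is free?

180

Oona in UTC: 14:00-17:30 (subtract 1h to convert from UTC+1).
Tara in UTC: 09:45-11:15, 12:30-18:00 (add 3h to convert from UTC-3).
Leo in UTC: 10:15-12:15, 14:30-17:45 (add 5h to convert from UTC-5).
Oona ∩ Tara: 14:00-17:30.
Oona ∩ Tara ∩ Leo: 14:30-17:30.
The longest is 14:30-17:30 at 180 minutes.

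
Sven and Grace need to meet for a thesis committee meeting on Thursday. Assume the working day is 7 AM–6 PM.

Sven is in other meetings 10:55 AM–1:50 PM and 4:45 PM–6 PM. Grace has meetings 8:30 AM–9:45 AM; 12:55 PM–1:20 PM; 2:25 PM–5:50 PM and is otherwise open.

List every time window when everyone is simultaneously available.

Sven free: 07:00-10:55, 13:50-16:45 (invert busy blocks within the working day).
Grace free: 07:00-08:30, 09:45-12:55, 13:20-14:25, 17:50-18:00 (invert busy blocks within the working day).
Sven ∩ Grace: 07:00-08:30, 09:45-10:55, 13:50-14:25.

07:00-08:30, 09:45-10:55, 13:50-14:25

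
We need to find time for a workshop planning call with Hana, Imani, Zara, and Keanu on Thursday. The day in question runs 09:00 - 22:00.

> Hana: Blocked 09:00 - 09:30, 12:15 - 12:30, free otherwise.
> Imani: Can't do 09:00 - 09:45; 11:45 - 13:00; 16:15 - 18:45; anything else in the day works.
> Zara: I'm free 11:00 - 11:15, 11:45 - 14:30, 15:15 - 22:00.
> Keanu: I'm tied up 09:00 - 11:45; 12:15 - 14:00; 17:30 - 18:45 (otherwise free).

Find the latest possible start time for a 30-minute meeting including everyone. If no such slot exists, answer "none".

21:30

Hana free: 09:30-12:15, 12:30-22:00 (invert busy blocks within the working day).
Imani free: 09:45-11:45, 13:00-16:15, 18:45-22:00 (invert busy blocks within the working day).
Zara free: 11:00-11:15, 11:45-14:30, 15:15-22:00.
Keanu free: 11:45-12:15, 14:00-17:30, 18:45-22:00 (invert busy blocks within the working day).
Hana ∩ Imani: 09:45-11:45, 13:00-16:15, 18:45-22:00.
Hana ∩ Imani ∩ Zara: 11:00-11:15, 13:00-14:30, 15:15-16:15, 18:45-22:00.
Hana ∩ Imani ∩ Zara ∩ Keanu: 14:00-14:30, 15:15-16:15, 18:45-22:00.
The last common window of at least 30 minutes is 18:45-22:00; a 30-minute meeting can start as late as 21:30 and still end by 22:00.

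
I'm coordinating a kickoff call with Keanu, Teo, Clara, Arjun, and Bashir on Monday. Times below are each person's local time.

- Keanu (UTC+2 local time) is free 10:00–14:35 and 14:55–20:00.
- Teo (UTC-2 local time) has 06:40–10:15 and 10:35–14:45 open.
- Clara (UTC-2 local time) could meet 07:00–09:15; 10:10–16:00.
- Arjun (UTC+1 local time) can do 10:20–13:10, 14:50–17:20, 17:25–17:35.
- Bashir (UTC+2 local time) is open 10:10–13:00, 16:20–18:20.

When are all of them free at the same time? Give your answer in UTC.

Keanu in UTC: 08:00-12:35, 12:55-18:00 (subtract 2h to convert from UTC+2).
Teo in UTC: 08:40-12:15, 12:35-16:45 (add 2h to convert from UTC-2).
Clara in UTC: 09:00-11:15, 12:10-18:00 (add 2h to convert from UTC-2).
Arjun in UTC: 09:20-12:10, 13:50-16:20, 16:25-16:35 (subtract 1h to convert from UTC+1).
Bashir in UTC: 08:10-11:00, 14:20-16:20 (subtract 2h to convert from UTC+2).
Keanu ∩ Teo: 08:40-12:15, 12:55-16:45.
Keanu ∩ Teo ∩ Clara: 09:00-11:15, 12:10-12:15, 12:55-16:45.
Keanu ∩ Teo ∩ Clara ∩ Arjun: 09:20-11:15, 13:50-16:20, 16:25-16:35.
Keanu ∩ Teo ∩ Clara ∩ Arjun ∩ Bashir: 09:20-11:00, 14:20-16:20.
Those are the intersection windows.

09:20-11:00, 14:20-16:20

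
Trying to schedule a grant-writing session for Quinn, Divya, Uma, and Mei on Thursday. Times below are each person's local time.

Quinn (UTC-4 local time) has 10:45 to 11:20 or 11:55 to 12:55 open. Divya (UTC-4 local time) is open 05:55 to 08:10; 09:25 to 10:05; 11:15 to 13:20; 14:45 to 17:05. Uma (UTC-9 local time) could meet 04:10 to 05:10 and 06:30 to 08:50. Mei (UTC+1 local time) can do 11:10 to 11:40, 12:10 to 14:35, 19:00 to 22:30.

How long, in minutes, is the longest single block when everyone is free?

0

Quinn in UTC: 14:45-15:20, 15:55-16:55 (add 4h to convert from UTC-4).
Divya in UTC: 09:55-12:10, 13:25-14:05, 15:15-17:20, 18:45-21:05 (add 4h to convert from UTC-4).
Uma in UTC: 13:10-14:10, 15:30-17:50 (add 9h to convert from UTC-9).
Mei in UTC: 10:10-10:40, 11:10-13:35, 18:00-21:30 (subtract 1h to convert from UTC+1).
Quinn ∩ Divya: 15:15-15:20, 15:55-16:55.
Quinn ∩ Divya ∩ Uma: 15:55-16:55.
Quinn ∩ Divya ∩ Uma ∩ Mei: ∅.
There is no time when everyone is free.
No common window exists, so the longest block is 0 minutes.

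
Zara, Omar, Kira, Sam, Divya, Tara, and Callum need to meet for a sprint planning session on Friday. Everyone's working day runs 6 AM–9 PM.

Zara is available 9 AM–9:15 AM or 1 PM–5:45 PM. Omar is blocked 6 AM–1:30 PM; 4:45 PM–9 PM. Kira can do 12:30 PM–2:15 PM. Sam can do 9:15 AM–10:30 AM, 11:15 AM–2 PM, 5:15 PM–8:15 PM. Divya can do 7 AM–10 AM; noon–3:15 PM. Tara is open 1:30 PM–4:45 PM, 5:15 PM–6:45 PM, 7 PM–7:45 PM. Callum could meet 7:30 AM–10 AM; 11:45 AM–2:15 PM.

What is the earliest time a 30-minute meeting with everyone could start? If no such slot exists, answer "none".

13:30

Zara free: 09:00-09:15, 13:00-17:45.
Omar free: 13:30-16:45 (invert busy blocks within the working day).
Kira free: 12:30-14:15.
Sam free: 09:15-10:30, 11:15-14:00, 17:15-20:15.
Divya free: 07:00-10:00, 12:00-15:15.
Tara free: 13:30-16:45, 17:15-18:45, 19:00-19:45.
Callum free: 07:30-10:00, 11:45-14:15.
Zara ∩ Omar: 13:30-16:45.
Zara ∩ Omar ∩ Kira: 13:30-14:15.
Zara ∩ Omar ∩ Kira ∩ Sam: 13:30-14:00.
Zara ∩ Omar ∩ Kira ∩ Sam ∩ Divya: 13:30-14:00.
Zara ∩ Omar ∩ Kira ∩ Sam ∩ Divya ∩ Tara: 13:30-14:00.
Zara ∩ Omar ∩ Kira ∩ Sam ∩ Divya ∩ Tara ∩ Callum: 13:30-14:00.
Those are the intersection windows.
The first common window of at least 30 minutes is 13:30-14:00, so the earliest start is 13:30.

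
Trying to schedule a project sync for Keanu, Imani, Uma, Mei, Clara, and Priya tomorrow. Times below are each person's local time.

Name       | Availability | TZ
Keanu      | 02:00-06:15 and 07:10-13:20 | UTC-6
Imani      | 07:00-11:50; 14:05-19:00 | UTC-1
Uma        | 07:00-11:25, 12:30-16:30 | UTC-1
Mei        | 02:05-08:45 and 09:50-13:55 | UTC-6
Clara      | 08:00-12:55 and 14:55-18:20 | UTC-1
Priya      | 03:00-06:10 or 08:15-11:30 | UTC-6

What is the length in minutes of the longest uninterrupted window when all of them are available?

190

Keanu in UTC: 08:00-12:15, 13:10-19:20 (add 6h to convert from UTC-6).
Imani in UTC: 08:00-12:50, 15:05-20:00 (add 1h to convert from UTC-1).
Uma in UTC: 08:00-12:25, 13:30-17:30 (add 1h to convert from UTC-1).
Mei in UTC: 08:05-14:45, 15:50-19:55 (add 6h to convert from UTC-6).
Clara in UTC: 09:00-13:55, 15:55-19:20 (add 1h to convert from UTC-1).
Priya in UTC: 09:00-12:10, 14:15-17:30 (add 6h to convert from UTC-6).
Keanu ∩ Imani: 08:00-12:15, 15:05-19:20.
Keanu ∩ Imani ∩ Uma: 08:00-12:15, 15:05-17:30.
Keanu ∩ Imani ∩ Uma ∩ Mei: 08:05-12:15, 15:50-17:30.
Keanu ∩ Imani ∩ Uma ∩ Mei ∩ Clara: 09:00-12:15, 15:55-17:30.
Keanu ∩ Imani ∩ Uma ∩ Mei ∩ Clara ∩ Priya: 09:00-12:10, 15:55-17:30.
Those are the intersection windows.
The longest is 09:00-12:10 at 190 minutes.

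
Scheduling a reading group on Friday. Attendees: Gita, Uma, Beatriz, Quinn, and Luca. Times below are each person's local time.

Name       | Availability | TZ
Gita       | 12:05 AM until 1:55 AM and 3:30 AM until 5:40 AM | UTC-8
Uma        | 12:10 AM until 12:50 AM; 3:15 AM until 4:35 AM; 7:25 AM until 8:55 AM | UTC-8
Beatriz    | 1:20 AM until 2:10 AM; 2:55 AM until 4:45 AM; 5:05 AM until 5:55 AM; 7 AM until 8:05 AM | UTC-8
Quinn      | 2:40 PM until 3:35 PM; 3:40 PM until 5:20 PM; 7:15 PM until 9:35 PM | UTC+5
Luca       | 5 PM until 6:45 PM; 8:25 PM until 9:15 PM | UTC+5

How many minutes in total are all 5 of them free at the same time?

20

Gita in UTC: 08:05-09:55, 11:30-13:40 (add 8h to convert from UTC-8).
Uma in UTC: 08:10-08:50, 11:15-12:35, 15:25-16:55 (add 8h to convert from UTC-8).
Beatriz in UTC: 09:20-10:10, 10:55-12:45, 13:05-13:55, 15:00-16:05 (add 8h to convert from UTC-8).
Quinn in UTC: 09:40-10:35, 10:40-12:20, 14:15-16:35 (subtract 5h to convert from UTC+5).
Luca in UTC: 12:00-13:45, 15:25-16:15 (subtract 5h to convert from UTC+5).
Gita ∩ Uma: 08:10-08:50, 11:30-12:35.
Gita ∩ Uma ∩ Beatriz: 11:30-12:35.
Gita ∩ Uma ∩ Beatriz ∩ Quinn: 11:30-12:20.
Gita ∩ Uma ∩ Beatriz ∩ Quinn ∩ Luca: 12:00-12:20.
That's a single block of 20 minutes.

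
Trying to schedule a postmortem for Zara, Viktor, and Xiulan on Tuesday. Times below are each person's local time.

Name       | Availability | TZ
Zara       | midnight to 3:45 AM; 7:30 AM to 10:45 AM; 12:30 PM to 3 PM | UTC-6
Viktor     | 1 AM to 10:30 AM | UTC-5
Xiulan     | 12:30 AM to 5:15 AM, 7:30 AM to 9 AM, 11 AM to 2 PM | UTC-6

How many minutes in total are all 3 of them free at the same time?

Zara in UTC: 06:00-09:45, 13:30-16:45, 18:30-21:00 (add 6h to convert from UTC-6).
Viktor in UTC: 06:00-15:30 (add 5h to convert from UTC-5).
Xiulan in UTC: 06:30-11:15, 13:30-15:00, 17:00-20:00 (add 6h to convert from UTC-6).
Zara ∩ Viktor: 06:00-09:45, 13:30-15:30.
Zara ∩ Viktor ∩ Xiulan: 06:30-09:45, 13:30-15:00.
Summing the common windows: 195 + 90 = 285 minutes.

285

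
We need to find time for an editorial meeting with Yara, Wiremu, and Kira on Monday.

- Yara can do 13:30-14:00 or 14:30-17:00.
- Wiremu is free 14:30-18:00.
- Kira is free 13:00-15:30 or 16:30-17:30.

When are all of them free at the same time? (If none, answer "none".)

Yara ∩ Wiremu: 14:30-17:00.
Yara ∩ Wiremu ∩ Kira: 14:30-15:30, 16:30-17:00.

14:30-15:30, 16:30-17:00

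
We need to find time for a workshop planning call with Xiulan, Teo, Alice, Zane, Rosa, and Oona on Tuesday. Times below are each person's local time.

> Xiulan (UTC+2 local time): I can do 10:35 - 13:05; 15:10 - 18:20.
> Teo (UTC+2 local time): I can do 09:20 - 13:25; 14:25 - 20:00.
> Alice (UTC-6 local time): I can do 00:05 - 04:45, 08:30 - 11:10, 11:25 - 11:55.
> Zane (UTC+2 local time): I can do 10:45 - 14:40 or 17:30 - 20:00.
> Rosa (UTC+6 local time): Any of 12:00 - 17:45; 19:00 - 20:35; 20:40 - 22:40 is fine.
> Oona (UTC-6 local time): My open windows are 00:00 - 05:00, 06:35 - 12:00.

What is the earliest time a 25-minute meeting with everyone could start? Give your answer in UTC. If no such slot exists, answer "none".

Xiulan in UTC: 08:35-11:05, 13:10-16:20 (subtract 2h to convert from UTC+2).
Teo in UTC: 07:20-11:25, 12:25-18:00 (subtract 2h to convert from UTC+2).
Alice in UTC: 06:05-10:45, 14:30-17:10, 17:25-17:55 (add 6h to convert from UTC-6).
Zane in UTC: 08:45-12:40, 15:30-18:00 (subtract 2h to convert from UTC+2).
Rosa in UTC: 06:00-11:45, 13:00-14:35, 14:40-16:40 (subtract 6h to convert from UTC+6).
Oona in UTC: 06:00-11:00, 12:35-18:00 (add 6h to convert from UTC-6).
Xiulan ∩ Teo: 08:35-11:05, 13:10-16:20.
Xiulan ∩ Teo ∩ Alice: 08:35-10:45, 14:30-16:20.
Xiulan ∩ Teo ∩ Alice ∩ Zane: 08:45-10:45, 15:30-16:20.
Xiulan ∩ Teo ∩ Alice ∩ Zane ∩ Rosa: 08:45-10:45, 15:30-16:20.
Xiulan ∩ Teo ∩ Alice ∩ Zane ∩ Rosa ∩ Oona: 08:45-10:45, 15:30-16:20.
The first common window of at least 25 minutes is 08:45-10:45, so the earliest start is 08:45.

08:45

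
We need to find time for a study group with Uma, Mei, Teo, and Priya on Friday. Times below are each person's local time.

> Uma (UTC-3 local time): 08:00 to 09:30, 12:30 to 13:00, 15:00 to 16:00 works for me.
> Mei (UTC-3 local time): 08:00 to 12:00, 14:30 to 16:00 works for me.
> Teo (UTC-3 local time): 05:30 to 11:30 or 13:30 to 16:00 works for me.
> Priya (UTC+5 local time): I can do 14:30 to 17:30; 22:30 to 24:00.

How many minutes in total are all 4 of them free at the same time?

Uma in UTC: 11:00-12:30, 15:30-16:00, 18:00-19:00 (add 3h to convert from UTC-3).
Mei in UTC: 11:00-15:00, 17:30-19:00 (add 3h to convert from UTC-3).
Teo in UTC: 08:30-14:30, 16:30-19:00 (add 3h to convert from UTC-3).
Priya in UTC: 09:30-12:30, 17:30-19:00 (subtract 5h to convert from UTC+5).
Uma ∩ Mei: 11:00-12:30, 18:00-19:00.
Uma ∩ Mei ∩ Teo: 11:00-12:30, 18:00-19:00.
Uma ∩ Mei ∩ Teo ∩ Priya: 11:00-12:30, 18:00-19:00.
Summing the common windows: 90 + 60 = 150 minutes.

150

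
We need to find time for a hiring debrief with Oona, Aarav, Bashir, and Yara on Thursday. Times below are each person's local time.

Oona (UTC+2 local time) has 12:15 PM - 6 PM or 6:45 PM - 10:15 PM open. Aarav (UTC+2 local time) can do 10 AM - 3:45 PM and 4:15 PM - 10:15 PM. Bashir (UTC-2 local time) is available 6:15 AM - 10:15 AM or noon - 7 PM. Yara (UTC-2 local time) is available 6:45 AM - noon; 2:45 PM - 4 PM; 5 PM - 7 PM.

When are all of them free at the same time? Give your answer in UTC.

10:15-12:15, 16:45-18:00, 19:00-20:15

Oona in UTC: 10:15-16:00, 16:45-20:15 (subtract 2h to convert from UTC+2).
Aarav in UTC: 08:00-13:45, 14:15-20:15 (subtract 2h to convert from UTC+2).
Bashir in UTC: 08:15-12:15, 14:00-21:00 (add 2h to convert from UTC-2).
Yara in UTC: 08:45-14:00, 16:45-18:00, 19:00-21:00 (add 2h to convert from UTC-2).
Oona ∩ Aarav: 10:15-13:45, 14:15-16:00, 16:45-20:15.
Oona ∩ Aarav ∩ Bashir: 10:15-12:15, 14:15-16:00, 16:45-20:15.
Oona ∩ Aarav ∩ Bashir ∩ Yara: 10:15-12:15, 16:45-18:00, 19:00-20:15.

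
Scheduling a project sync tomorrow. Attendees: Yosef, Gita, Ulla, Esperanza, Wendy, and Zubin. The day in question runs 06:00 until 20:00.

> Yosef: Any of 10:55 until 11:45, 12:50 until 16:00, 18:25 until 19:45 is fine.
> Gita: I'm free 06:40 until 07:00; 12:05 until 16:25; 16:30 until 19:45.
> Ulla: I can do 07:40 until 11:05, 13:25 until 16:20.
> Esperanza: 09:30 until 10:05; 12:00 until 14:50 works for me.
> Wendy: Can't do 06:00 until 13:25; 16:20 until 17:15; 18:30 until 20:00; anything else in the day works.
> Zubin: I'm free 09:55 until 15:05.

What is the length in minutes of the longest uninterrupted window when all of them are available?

Yosef free: 10:55-11:45, 12:50-16:00, 18:25-19:45.
Gita free: 06:40-07:00, 12:05-16:25, 16:30-19:45.
Ulla free: 07:40-11:05, 13:25-16:20.
Esperanza free: 09:30-10:05, 12:00-14:50.
Wendy free: 13:25-16:20, 17:15-18:30 (invert busy blocks within the working day).
Zubin free: 09:55-15:05.
Yosef ∩ Gita: 12:50-16:00, 18:25-19:45.
Yosef ∩ Gita ∩ Ulla: 13:25-16:00.
Yosef ∩ Gita ∩ Ulla ∩ Esperanza: 13:25-14:50.
Yosef ∩ Gita ∩ Ulla ∩ Esperanza ∩ Wendy: 13:25-14:50.
Yosef ∩ Gita ∩ Ulla ∩ Esperanza ∩ Wendy ∩ Zubin: 13:25-14:50.
The longest is 13:25-14:50 at 85 minutes.

85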